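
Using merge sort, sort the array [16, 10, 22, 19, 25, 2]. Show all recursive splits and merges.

Merge sort trace:

Split: [16, 10, 22, 19, 25, 2] -> [16, 10, 22] and [19, 25, 2]
  Split: [16, 10, 22] -> [16] and [10, 22]
    Split: [10, 22] -> [10] and [22]
    Merge: [10] + [22] -> [10, 22]
  Merge: [16] + [10, 22] -> [10, 16, 22]
  Split: [19, 25, 2] -> [19] and [25, 2]
    Split: [25, 2] -> [25] and [2]
    Merge: [25] + [2] -> [2, 25]
  Merge: [19] + [2, 25] -> [2, 19, 25]
Merge: [10, 16, 22] + [2, 19, 25] -> [2, 10, 16, 19, 22, 25]

Final sorted array: [2, 10, 16, 19, 22, 25]

The merge sort proceeds by recursively splitting the array and merging sorted halves.
After all merges, the sorted array is [2, 10, 16, 19, 22, 25].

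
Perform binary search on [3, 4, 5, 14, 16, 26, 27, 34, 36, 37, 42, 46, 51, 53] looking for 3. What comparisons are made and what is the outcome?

Binary search for 3 in [3, 4, 5, 14, 16, 26, 27, 34, 36, 37, 42, 46, 51, 53]:

lo=0, hi=13, mid=6, arr[mid]=27 -> 27 > 3, search left half
lo=0, hi=5, mid=2, arr[mid]=5 -> 5 > 3, search left half
lo=0, hi=1, mid=0, arr[mid]=3 -> Found target at index 0!

Binary search finds 3 at index 0 after 3 comparisons. The search repeatedly halves the search space by comparing with the middle element.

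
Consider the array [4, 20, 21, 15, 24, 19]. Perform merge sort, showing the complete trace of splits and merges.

Merge sort trace:

Split: [4, 20, 21, 15, 24, 19] -> [4, 20, 21] and [15, 24, 19]
  Split: [4, 20, 21] -> [4] and [20, 21]
    Split: [20, 21] -> [20] and [21]
    Merge: [20] + [21] -> [20, 21]
  Merge: [4] + [20, 21] -> [4, 20, 21]
  Split: [15, 24, 19] -> [15] and [24, 19]
    Split: [24, 19] -> [24] and [19]
    Merge: [24] + [19] -> [19, 24]
  Merge: [15] + [19, 24] -> [15, 19, 24]
Merge: [4, 20, 21] + [15, 19, 24] -> [4, 15, 19, 20, 21, 24]

Final sorted array: [4, 15, 19, 20, 21, 24]

The merge sort proceeds by recursively splitting the array and merging sorted halves.
After all merges, the sorted array is [4, 15, 19, 20, 21, 24].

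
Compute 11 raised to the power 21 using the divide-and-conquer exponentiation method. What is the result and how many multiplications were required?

Computing 11^21 by squaring (build up from 11^1; each line after the first costs one multiplication):

11^1 = 11
11^2 = (11^1)^2 = 11^2 = 121
11^4 = (11^2)^2 = 121^2 = 14641
11^5 = 11 * 11^4 = 11 * 14641 = 161051
11^10 = (11^5)^2 = 161051^2 = 25937424601
11^20 = (11^10)^2 = 25937424601^2 = 672749994932560009201
11^21 = 11 * 11^20 = 11 * 672749994932560009201 = 7400249944258160101211

Result: 7400249944258160101211
Multiplications needed: 6 (6 lines after 11^1)

11^21 = 7400249944258160101211. Using exponentiation by squaring, this requires 6 multiplications. The key idea: if the exponent is even, square the half-power; if odd, multiply by the base once.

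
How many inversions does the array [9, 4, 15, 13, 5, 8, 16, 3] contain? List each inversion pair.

Finding inversions in [9, 4, 15, 13, 5, 8, 16, 3]:

(0, 1): arr[0]=9 > arr[1]=4
(0, 4): arr[0]=9 > arr[4]=5
(0, 5): arr[0]=9 > arr[5]=8
(0, 7): arr[0]=9 > arr[7]=3
(1, 7): arr[1]=4 > arr[7]=3
(2, 3): arr[2]=15 > arr[3]=13
(2, 4): arr[2]=15 > arr[4]=5
(2, 5): arr[2]=15 > arr[5]=8
(2, 7): arr[2]=15 > arr[7]=3
(3, 4): arr[3]=13 > arr[4]=5
(3, 5): arr[3]=13 > arr[5]=8
(3, 7): arr[3]=13 > arr[7]=3
(4, 7): arr[4]=5 > arr[7]=3
(5, 7): arr[5]=8 > arr[7]=3
(6, 7): arr[6]=16 > arr[7]=3

Total inversions: 15

The array has 15 inversion(s): (0,1), (0,4), (0,5), (0,7), (1,7), (2,3), (2,4), (2,5), (2,7), (3,4), (3,5), (3,7), (4,7), (5,7), (6,7). Each pair (i,j) satisfies i < j and arr[i] > arr[j].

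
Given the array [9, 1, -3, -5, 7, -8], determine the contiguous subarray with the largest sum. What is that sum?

Using Kadane's algorithm on [9, 1, -3, -5, 7, -8]:

Scanning through the array:
Position 1 (value 1): max_ending_here = 10, max_so_far = 10
Position 2 (value -3): max_ending_here = 7, max_so_far = 10
Position 3 (value -5): max_ending_here = 2, max_so_far = 10
Position 4 (value 7): max_ending_here = 9, max_so_far = 10
Position 5 (value -8): max_ending_here = 1, max_so_far = 10

Maximum subarray: [9, 1]
Maximum sum: 10

The maximum subarray is [9, 1] with sum 10. This subarray runs from index 0 to index 1.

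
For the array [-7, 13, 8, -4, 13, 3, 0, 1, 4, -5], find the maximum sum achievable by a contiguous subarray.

Using Kadane's algorithm on [-7, 13, 8, -4, 13, 3, 0, 1, 4, -5]:

Scanning through the array:
Position 1 (value 13): max_ending_here = 13, max_so_far = 13
Position 2 (value 8): max_ending_here = 21, max_so_far = 21
Position 3 (value -4): max_ending_here = 17, max_so_far = 21
Position 4 (value 13): max_ending_here = 30, max_so_far = 30
Position 5 (value 3): max_ending_here = 33, max_so_far = 33
Position 6 (value 0): max_ending_here = 33, max_so_far = 33
Position 7 (value 1): max_ending_here = 34, max_so_far = 34
Position 8 (value 4): max_ending_here = 38, max_so_far = 38
Position 9 (value -5): max_ending_here = 33, max_so_far = 38

Maximum subarray: [13, 8, -4, 13, 3, 0, 1, 4]
Maximum sum: 38

The maximum subarray is [13, 8, -4, 13, 3, 0, 1, 4] with sum 38. This subarray runs from index 1 to index 8.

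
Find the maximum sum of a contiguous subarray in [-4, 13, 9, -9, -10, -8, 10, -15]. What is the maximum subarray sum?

Using Kadane's algorithm on [-4, 13, 9, -9, -10, -8, 10, -15]:

Scanning through the array:
Position 1 (value 13): max_ending_here = 13, max_so_far = 13
Position 2 (value 9): max_ending_here = 22, max_so_far = 22
Position 3 (value -9): max_ending_here = 13, max_so_far = 22
Position 4 (value -10): max_ending_here = 3, max_so_far = 22
Position 5 (value -8): max_ending_here = -5, max_so_far = 22
Position 6 (value 10): max_ending_here = 10, max_so_far = 22
Position 7 (value -15): max_ending_here = -5, max_so_far = 22

Maximum subarray: [13, 9]
Maximum sum: 22

The maximum subarray is [13, 9] with sum 22. This subarray runs from index 1 to index 2.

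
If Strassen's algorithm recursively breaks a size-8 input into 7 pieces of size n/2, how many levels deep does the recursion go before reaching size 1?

For divide and conquer with division factor 2:

Problem sizes at each level:
Level 0: 8
Level 1: 4
Level 2: 2
Level 3: 1

The root is level 0 and the size-1 base case is level 3 (the tree spans levels 0 through 3, i.e. 4 levels counting the root), so the depth is the number of divisions: log_2(8) = 3

The recursion tree depth is log_2(8) = 3. At each level, the problem size is divided by 2, so it takes 3 divisions to reduce to a base case of size 1. The algorithm makes 7 recursive calls at each level.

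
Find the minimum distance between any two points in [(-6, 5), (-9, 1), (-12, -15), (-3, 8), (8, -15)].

Computing all pairwise distances among 5 points:

d((-6, 5), (-9, 1)) = 5.0
d((-6, 5), (-12, -15)) = 20.8806
d((-6, 5), (-3, 8)) = 4.2426 <-- minimum
d((-6, 5), (8, -15)) = 24.4131
d((-9, 1), (-12, -15)) = 16.2788
d((-9, 1), (-3, 8)) = 9.2195
d((-9, 1), (8, -15)) = 23.3452
d((-12, -15), (-3, 8)) = 24.6982
d((-12, -15), (8, -15)) = 20.0
d((-3, 8), (8, -15)) = 25.4951

Closest pair: (-6, 5) and (-3, 8) with distance 4.2426

The closest pair is (-6, 5) and (-3, 8) with Euclidean distance 4.2426. For 5 points, brute-force pairwise comparison is shown above. For large n, the divide-and-conquer algorithm (sort by x, recurse on halves, check the dividing strip) achieves O(n log n).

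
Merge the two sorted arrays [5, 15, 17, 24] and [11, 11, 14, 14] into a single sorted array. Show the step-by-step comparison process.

Merging process:

Compare 5 vs 11: take 5 from left. Merged: [5]
Compare 15 vs 11: take 11 from right. Merged: [5, 11]
Compare 15 vs 11: take 11 from right. Merged: [5, 11, 11]
Compare 15 vs 14: take 14 from right. Merged: [5, 11, 11, 14]
Compare 15 vs 14: take 14 from right. Merged: [5, 11, 11, 14, 14]
Append remaining from left: [15, 17, 24]. Merged: [5, 11, 11, 14, 14, 15, 17, 24]

Final merged array: [5, 11, 11, 14, 14, 15, 17, 24]
Total comparisons: 5

The merged array is [5, 11, 11, 14, 14, 15, 17, 24], requiring 5 comparisons. The merge step runs in O(n) time where n is the total number of elements.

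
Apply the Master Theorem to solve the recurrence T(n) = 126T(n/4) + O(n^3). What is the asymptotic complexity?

Master Theorem for T(n) = 126T(n/4) + O(n^3):

a = 126, b = 4, c = 3
log_b(a) = log_4(126) = 3.4886

Case 1: c = 3 < log_4(126) = 3.4886
T(n) = O(n^(log_4 126))

For T(n) = 126T(n/4) + O(n^3): log_4(126) = 3.4886. This is Case 1 of the Master Theorem (c < log_b(a), work dominated by leaves), giving O(n^(log_4 126)).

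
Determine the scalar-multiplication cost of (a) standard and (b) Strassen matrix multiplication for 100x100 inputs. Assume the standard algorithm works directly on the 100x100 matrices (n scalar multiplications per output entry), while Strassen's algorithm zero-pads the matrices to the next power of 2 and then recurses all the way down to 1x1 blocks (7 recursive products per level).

Matrix multiplication for 100x100 matrices:

Strassen's algorithm requires power-of-2 dimensions. Pad 100x100 to 128x128 (next power of 2).

Standard algorithm: 100^3 = 1000000 multiplications
Strassen's algorithm: 7^(log2(128)) = 7^7 = 823543 multiplications
Savings: 1000000 - 823543 = 176457 multiplications

Standard: 1000000 multiplications (100^3). Strassen: 823543 multiplications (7^7, after padding to 128x128). Strassen reduces 8 recursive multiplications to 7 at each level.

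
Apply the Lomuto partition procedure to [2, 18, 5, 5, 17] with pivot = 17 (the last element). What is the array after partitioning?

Lomuto partition with pivot = 17:

Initial array: [2, 18, 5, 5, 17]

arr[0]=2 <= 17: swap with position 0, array becomes [2, 18, 5, 5, 17]
arr[1]=18 > 17: no swap
arr[2]=5 <= 17: swap with position 1, array becomes [2, 5, 18, 5, 17]
arr[3]=5 <= 17: swap with position 2, array becomes [2, 5, 5, 18, 17]

Place pivot at position 3: [2, 5, 5, 17, 18]
Pivot position: 3

After partitioning with pivot 17, the array becomes [2, 5, 5, 17, 18]. The pivot is placed at index 3. All elements to the left of the pivot are <= 17, and all elements to the right are > 17.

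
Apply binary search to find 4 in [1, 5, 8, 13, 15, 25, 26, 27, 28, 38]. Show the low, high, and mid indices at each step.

Binary search for 4 in [1, 5, 8, 13, 15, 25, 26, 27, 28, 38]:

lo=0, hi=9, mid=4, arr[mid]=15 -> 15 > 4, search left half
lo=0, hi=3, mid=1, arr[mid]=5 -> 5 > 4, search left half
lo=0, hi=0, mid=0, arr[mid]=1 -> 1 < 4, search right half
lo=1 > hi=0, target 4 not found

Binary search determines that 4 is not in the array after 3 comparisons. The search space was exhausted without finding the target.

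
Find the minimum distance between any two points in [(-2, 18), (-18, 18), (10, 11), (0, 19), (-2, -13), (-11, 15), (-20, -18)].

Computing all pairwise distances among 7 points:

d((-2, 18), (-18, 18)) = 16.0
d((-2, 18), (10, 11)) = 13.8924
d((-2, 18), (0, 19)) = 2.2361 <-- minimum
d((-2, 18), (-2, -13)) = 31.0
d((-2, 18), (-11, 15)) = 9.4868
d((-2, 18), (-20, -18)) = 40.2492
d((-18, 18), (10, 11)) = 28.8617
d((-18, 18), (0, 19)) = 18.0278
d((-18, 18), (-2, -13)) = 34.8855
d((-18, 18), (-11, 15)) = 7.6158
d((-18, 18), (-20, -18)) = 36.0555
d((10, 11), (0, 19)) = 12.8062
d((10, 11), (-2, -13)) = 26.8328
d((10, 11), (-11, 15)) = 21.3776
d((10, 11), (-20, -18)) = 41.7253
d((0, 19), (-2, -13)) = 32.0624
d((0, 19), (-11, 15)) = 11.7047
d((0, 19), (-20, -18)) = 42.0595
d((-2, -13), (-11, 15)) = 29.4109
d((-2, -13), (-20, -18)) = 18.6815
d((-11, 15), (-20, -18)) = 34.2053

Closest pair: (-2, 18) and (0, 19) with distance 2.2361

The closest pair is (-2, 18) and (0, 19) with Euclidean distance 2.2361. For 7 points, brute-force pairwise comparison is shown above. For large n, the divide-and-conquer algorithm (sort by x, recurse on halves, check the dividing strip) achieves O(n log n).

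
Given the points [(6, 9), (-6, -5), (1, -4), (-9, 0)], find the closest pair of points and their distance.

Computing all pairwise distances among 4 points:

d((6, 9), (-6, -5)) = 18.4391
d((6, 9), (1, -4)) = 13.9284
d((6, 9), (-9, 0)) = 17.4929
d((-6, -5), (1, -4)) = 7.0711
d((-6, -5), (-9, 0)) = 5.831 <-- minimum
d((1, -4), (-9, 0)) = 10.7703

Closest pair: (-6, -5) and (-9, 0) with distance 5.831

The closest pair is (-6, -5) and (-9, 0) with Euclidean distance 5.831. For 4 points, brute-force pairwise comparison is shown above. For large n, the divide-and-conquer algorithm (sort by x, recurse on halves, check the dividing strip) achieves O(n log n).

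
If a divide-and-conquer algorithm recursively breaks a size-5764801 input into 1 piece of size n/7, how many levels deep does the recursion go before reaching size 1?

For divide and conquer with division factor 7:

Problem sizes at each level:
Level 0: 5764801
Level 1: 823543
Level 2: 117649
Level 3: 16807
Level 4: 2401
Level 5: 343
Level 6: 49
Level 7: 7
Level 8: 1

The root is level 0 and the size-1 base case is level 8 (the tree spans levels 0 through 8, i.e. 9 levels counting the root), so the depth is the number of divisions: log_7(5764801) = 8

The recursion tree depth is log_7(5764801) = 8. At each level, the problem size is divided by 7, so it takes 8 divisions to reduce to a base case of size 1. The algorithm makes 1 recursive call at each level.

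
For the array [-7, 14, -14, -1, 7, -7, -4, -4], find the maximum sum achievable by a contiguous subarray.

Using Kadane's algorithm on [-7, 14, -14, -1, 7, -7, -4, -4]:

Scanning through the array:
Position 1 (value 14): max_ending_here = 14, max_so_far = 14
Position 2 (value -14): max_ending_here = 0, max_so_far = 14
Position 3 (value -1): max_ending_here = -1, max_so_far = 14
Position 4 (value 7): max_ending_here = 7, max_so_far = 14
Position 5 (value -7): max_ending_here = 0, max_so_far = 14
Position 6 (value -4): max_ending_here = -4, max_so_far = 14
Position 7 (value -4): max_ending_here = -4, max_so_far = 14

Maximum subarray: [14]
Maximum sum: 14

The maximum subarray is [14] with sum 14. This subarray runs from index 1 to index 1.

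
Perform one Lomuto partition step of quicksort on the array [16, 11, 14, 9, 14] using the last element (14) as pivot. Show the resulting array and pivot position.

Lomuto partition with pivot = 14:

Initial array: [16, 11, 14, 9, 14]

arr[0]=16 > 14: no swap
arr[1]=11 <= 14: swap with position 0, array becomes [11, 16, 14, 9, 14]
arr[2]=14 <= 14: swap with position 1, array becomes [11, 14, 16, 9, 14]
arr[3]=9 <= 14: swap with position 2, array becomes [11, 14, 9, 16, 14]

Place pivot at position 3: [11, 14, 9, 14, 16]
Pivot position: 3

After partitioning with pivot 14, the array becomes [11, 14, 9, 14, 16]. The pivot is placed at index 3. All elements to the left of the pivot are <= 14, and all elements to the right are > 14.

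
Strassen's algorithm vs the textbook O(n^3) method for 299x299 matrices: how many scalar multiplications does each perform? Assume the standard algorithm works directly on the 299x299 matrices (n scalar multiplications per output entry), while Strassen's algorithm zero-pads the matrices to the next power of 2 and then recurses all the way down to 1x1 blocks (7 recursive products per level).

Matrix multiplication for 299x299 matrices:

Strassen's algorithm requires power-of-2 dimensions. Pad 299x299 to 512x512 (next power of 2).

Standard algorithm: 299^3 = 26730899 multiplications
Strassen's algorithm: 7^(log2(512)) = 7^9 = 40353607 multiplications
Difference: 26730899 - 40353607 = -13622708 (Strassen uses MORE here due to padding overhead — for small or just-over-power-of-2 n, padding can outweigh the per-level savings)

Standard: 26730899 multiplications (299^3). Strassen: 40353607 multiplications (7^9, after padding to 512x512). Strassen reduces 8 recursive multiplications to 7 at each level.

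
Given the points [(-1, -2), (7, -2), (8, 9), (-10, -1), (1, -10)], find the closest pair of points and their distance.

Computing all pairwise distances among 5 points:

d((-1, -2), (7, -2)) = 8.0 <-- minimum
d((-1, -2), (8, 9)) = 14.2127
d((-1, -2), (-10, -1)) = 9.0554
d((-1, -2), (1, -10)) = 8.2462
d((7, -2), (8, 9)) = 11.0454
d((7, -2), (-10, -1)) = 17.0294
d((7, -2), (1, -10)) = 10.0
d((8, 9), (-10, -1)) = 20.5913
d((8, 9), (1, -10)) = 20.2485
d((-10, -1), (1, -10)) = 14.2127

Closest pair: (-1, -2) and (7, -2) with distance 8.0

The closest pair is (-1, -2) and (7, -2) with Euclidean distance 8.0. For 5 points, brute-force pairwise comparison is shown above. For large n, the divide-and-conquer algorithm (sort by x, recurse on halves, check the dividing strip) achieves O(n log n).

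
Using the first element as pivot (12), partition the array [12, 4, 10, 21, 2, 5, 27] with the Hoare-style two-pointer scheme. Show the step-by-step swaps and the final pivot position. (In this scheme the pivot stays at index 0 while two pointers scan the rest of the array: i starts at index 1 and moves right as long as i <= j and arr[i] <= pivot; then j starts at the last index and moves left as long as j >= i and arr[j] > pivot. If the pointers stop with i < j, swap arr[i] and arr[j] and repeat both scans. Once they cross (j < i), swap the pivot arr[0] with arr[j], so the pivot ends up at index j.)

Hoare-style two-pointer partition with pivot = 12:

Initial array: [12, 4, 10, 21, 2, 5, 27]

Pointers start at i = 1, j = 6.
i stops at index 3 (arr[3]=21 > 12), j stops at index 5 (arr[5]=5 <= 12): swap arr[3] and arr[5], array becomes [12, 4, 10, 5, 2, 21, 27]
i ends at 5, j ends at 4: the pointers have crossed (j < i), so scanning stops.

Swap pivot arr[0] with arr[4] to place pivot at position 4: [2, 4, 10, 5, 12, 21, 27]
Pivot position: 4

After partitioning with pivot 12, the array becomes [2, 4, 10, 5, 12, 21, 27]. The pivot is placed at index 4. All elements to the left of the pivot are <= 12, and all elements to the right are > 12.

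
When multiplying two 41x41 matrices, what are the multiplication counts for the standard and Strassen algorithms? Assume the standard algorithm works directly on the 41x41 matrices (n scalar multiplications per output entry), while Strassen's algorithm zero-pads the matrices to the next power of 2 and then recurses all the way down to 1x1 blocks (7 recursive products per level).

Matrix multiplication for 41x41 matrices:

Strassen's algorithm requires power-of-2 dimensions. Pad 41x41 to 64x64 (next power of 2).

Standard algorithm: 41^3 = 68921 multiplications
Strassen's algorithm: 7^(log2(64)) = 7^6 = 117649 multiplications
Difference: 68921 - 117649 = -48728 (Strassen uses MORE here due to padding overhead — for small or just-over-power-of-2 n, padding can outweigh the per-level savings)

Standard: 68921 multiplications (41^3). Strassen: 117649 multiplications (7^6, after padding to 64x64). Strassen reduces 8 recursive multiplications to 7 at each level.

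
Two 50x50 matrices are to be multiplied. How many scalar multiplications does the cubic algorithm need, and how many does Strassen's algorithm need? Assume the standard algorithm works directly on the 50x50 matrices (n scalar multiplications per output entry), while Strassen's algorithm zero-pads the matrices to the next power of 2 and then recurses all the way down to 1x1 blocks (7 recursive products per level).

Matrix multiplication for 50x50 matrices:

Strassen's algorithm requires power-of-2 dimensions. Pad 50x50 to 64x64 (next power of 2).

Standard algorithm: 50^3 = 125000 multiplications
Strassen's algorithm: 7^(log2(64)) = 7^6 = 117649 multiplications
Savings: 125000 - 117649 = 7351 multiplications

Standard: 125000 multiplications (50^3). Strassen: 117649 multiplications (7^6, after padding to 64x64). Strassen reduces 8 recursive multiplications to 7 at each level.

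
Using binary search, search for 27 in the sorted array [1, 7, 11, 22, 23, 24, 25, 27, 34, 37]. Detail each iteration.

Binary search for 27 in [1, 7, 11, 22, 23, 24, 25, 27, 34, 37]:

lo=0, hi=9, mid=4, arr[mid]=23 -> 23 < 27, search right half
lo=5, hi=9, mid=7, arr[mid]=27 -> Found target at index 7!

Binary search finds 27 at index 7 after 2 comparisons. The search repeatedly halves the search space by comparing with the middle element.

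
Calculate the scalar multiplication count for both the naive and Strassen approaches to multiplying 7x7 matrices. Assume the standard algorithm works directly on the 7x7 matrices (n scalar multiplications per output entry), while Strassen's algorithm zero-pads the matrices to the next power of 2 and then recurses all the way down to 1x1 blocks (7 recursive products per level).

Matrix multiplication for 7x7 matrices:

Strassen's algorithm requires power-of-2 dimensions. Pad 7x7 to 8x8 (next power of 2).

Standard algorithm: 7^3 = 343 multiplications
Strassen's algorithm: 7^(log2(8)) = 7^3 = 343 multiplications
Savings: 343 - 343 = 0 multiplications

Standard: 343 multiplications (7^3). Strassen: 343 multiplications (7^3, after padding to 8x8). Strassen reduces 8 recursive multiplications to 7 at each level.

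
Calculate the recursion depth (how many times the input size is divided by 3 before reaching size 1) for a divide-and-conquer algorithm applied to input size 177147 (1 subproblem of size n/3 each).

For divide and conquer with division factor 3:

Problem sizes at each level:
Level 0: 177147
Level 1: 59049
Level 2: 19683
Level 3: 6561
Level 4: 2187
Level 5: 729
Level 6: 243
Level 7: 81
Level 8: 27
Level 9: 9
Level 10: 3
Level 11: 1

The root is level 0 and the size-1 base case is level 11 (the tree spans levels 0 through 11, i.e. 12 levels counting the root), so the depth is the number of divisions: log_3(177147) = 11

The recursion tree depth is log_3(177147) = 11. At each level, the problem size is divided by 3, so it takes 11 divisions to reduce to a base case of size 1. The algorithm makes 1 recursive call at each level.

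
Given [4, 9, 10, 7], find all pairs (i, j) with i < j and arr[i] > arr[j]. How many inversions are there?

Finding inversions in [4, 9, 10, 7]:

(1, 3): arr[1]=9 > arr[3]=7
(2, 3): arr[2]=10 > arr[3]=7

Total inversions: 2

The array has 2 inversion(s): (1,3), (2,3). Each pair (i,j) satisfies i < j and arr[i] > arr[j].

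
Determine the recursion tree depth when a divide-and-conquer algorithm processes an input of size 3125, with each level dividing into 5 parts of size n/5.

For divide and conquer with division factor 5:

Problem sizes at each level:
Level 0: 3125
Level 1: 625
Level 2: 125
Level 3: 25
Level 4: 5
Level 5: 1

The root is level 0 and the size-1 base case is level 5 (the tree spans levels 0 through 5, i.e. 6 levels counting the root), so the depth is the number of divisions: log_5(3125) = 5

The recursion tree depth is log_5(3125) = 5. At each level, the problem size is divided by 5, so it takes 5 divisions to reduce to a base case of size 1. The algorithm makes 5 recursive calls at each level.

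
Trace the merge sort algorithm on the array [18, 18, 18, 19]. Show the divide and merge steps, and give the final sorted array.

Merge sort trace:

Split: [18, 18, 18, 19] -> [18, 18] and [18, 19]
  Split: [18, 18] -> [18] and [18]
  Merge: [18] + [18] -> [18, 18]
  Split: [18, 19] -> [18] and [19]
  Merge: [18] + [19] -> [18, 19]
Merge: [18, 18] + [18, 19] -> [18, 18, 18, 19]

Final sorted array: [18, 18, 18, 19]

The merge sort proceeds by recursively splitting the array and merging sorted halves.
After all merges, the sorted array is [18, 18, 18, 19].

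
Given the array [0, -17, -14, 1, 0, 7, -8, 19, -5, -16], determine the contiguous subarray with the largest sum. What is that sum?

Using Kadane's algorithm on [0, -17, -14, 1, 0, 7, -8, 19, -5, -16]:

Scanning through the array:
Position 1 (value -17): max_ending_here = -17, max_so_far = 0
Position 2 (value -14): max_ending_here = -14, max_so_far = 0
Position 3 (value 1): max_ending_here = 1, max_so_far = 1
Position 4 (value 0): max_ending_here = 1, max_so_far = 1
Position 5 (value 7): max_ending_here = 8, max_so_far = 8
Position 6 (value -8): max_ending_here = 0, max_so_far = 8
Position 7 (value 19): max_ending_here = 19, max_so_far = 19
Position 8 (value -5): max_ending_here = 14, max_so_far = 19
Position 9 (value -16): max_ending_here = -2, max_so_far = 19

Maximum subarray: [1, 0, 7, -8, 19]
Maximum sum: 19

The maximum subarray is [1, 0, 7, -8, 19] with sum 19. This subarray runs from index 3 to index 7.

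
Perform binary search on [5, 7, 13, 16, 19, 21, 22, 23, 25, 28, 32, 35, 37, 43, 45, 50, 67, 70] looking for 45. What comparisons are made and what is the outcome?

Binary search for 45 in [5, 7, 13, 16, 19, 21, 22, 23, 25, 28, 32, 35, 37, 43, 45, 50, 67, 70]:

lo=0, hi=17, mid=8, arr[mid]=25 -> 25 < 45, search right half
lo=9, hi=17, mid=13, arr[mid]=43 -> 43 < 45, search right half
lo=14, hi=17, mid=15, arr[mid]=50 -> 50 > 45, search left half
lo=14, hi=14, mid=14, arr[mid]=45 -> Found target at index 14!

Binary search finds 45 at index 14 after 4 comparisons. The search repeatedly halves the search space by comparing with the middle element.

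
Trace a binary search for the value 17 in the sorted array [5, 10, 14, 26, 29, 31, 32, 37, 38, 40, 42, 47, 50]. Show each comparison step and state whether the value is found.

Binary search for 17 in [5, 10, 14, 26, 29, 31, 32, 37, 38, 40, 42, 47, 50]:

lo=0, hi=12, mid=6, arr[mid]=32 -> 32 > 17, search left half
lo=0, hi=5, mid=2, arr[mid]=14 -> 14 < 17, search right half
lo=3, hi=5, mid=4, arr[mid]=29 -> 29 > 17, search left half
lo=3, hi=3, mid=3, arr[mid]=26 -> 26 > 17, search left half
lo=3 > hi=2, target 17 not found

Binary search determines that 17 is not in the array after 4 comparisons. The search space was exhausted without finding the target.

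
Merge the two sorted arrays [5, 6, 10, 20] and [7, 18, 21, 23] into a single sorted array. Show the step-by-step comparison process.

Merging process:

Compare 5 vs 7: take 5 from left. Merged: [5]
Compare 6 vs 7: take 6 from left. Merged: [5, 6]
Compare 10 vs 7: take 7 from right. Merged: [5, 6, 7]
Compare 10 vs 18: take 10 from left. Merged: [5, 6, 7, 10]
Compare 20 vs 18: take 18 from right. Merged: [5, 6, 7, 10, 18]
Compare 20 vs 21: take 20 from left. Merged: [5, 6, 7, 10, 18, 20]
Append remaining from right: [21, 23]. Merged: [5, 6, 7, 10, 18, 20, 21, 23]

Final merged array: [5, 6, 7, 10, 18, 20, 21, 23]
Total comparisons: 6

The merged array is [5, 6, 7, 10, 18, 20, 21, 23], requiring 6 comparisons. The merge step runs in O(n) time where n is the total number of elements.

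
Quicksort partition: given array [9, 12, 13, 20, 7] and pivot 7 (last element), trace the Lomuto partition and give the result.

Lomuto partition with pivot = 7:

Initial array: [9, 12, 13, 20, 7]

arr[0]=9 > 7: no swap
arr[1]=12 > 7: no swap
arr[2]=13 > 7: no swap
arr[3]=20 > 7: no swap

Place pivot at position 0: [7, 12, 13, 20, 9]
Pivot position: 0

After partitioning with pivot 7, the array becomes [7, 12, 13, 20, 9]. The pivot is placed at index 0. All elements to the left of the pivot are <= 7, and all elements to the right are > 7.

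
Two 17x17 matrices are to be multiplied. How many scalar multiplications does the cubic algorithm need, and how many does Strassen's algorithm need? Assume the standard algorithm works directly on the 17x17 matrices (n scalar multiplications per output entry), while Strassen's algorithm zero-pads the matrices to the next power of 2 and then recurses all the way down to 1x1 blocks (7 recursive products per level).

Matrix multiplication for 17x17 matrices:

Strassen's algorithm requires power-of-2 dimensions. Pad 17x17 to 32x32 (next power of 2).

Standard algorithm: 17^3 = 4913 multiplications
Strassen's algorithm: 7^(log2(32)) = 7^5 = 16807 multiplications
Difference: 4913 - 16807 = -11894 (Strassen uses MORE here due to padding overhead — for small or just-over-power-of-2 n, padding can outweigh the per-level savings)

Standard: 4913 multiplications (17^3). Strassen: 16807 multiplications (7^5, after padding to 32x32). Strassen reduces 8 recursive multiplications to 7 at each level.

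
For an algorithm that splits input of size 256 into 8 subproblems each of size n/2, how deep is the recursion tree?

For divide and conquer with division factor 2:

Problem sizes at each level:
Level 0: 256
Level 1: 128
Level 2: 64
Level 3: 32
Level 4: 16
Level 5: 8
Level 6: 4
Level 7: 2
Level 8: 1

The root is level 0 and the size-1 base case is level 8 (the tree spans levels 0 through 8, i.e. 9 levels counting the root), so the depth is the number of divisions: log_2(256) = 8

The recursion tree depth is log_2(256) = 8. At each level, the problem size is divided by 2, so it takes 8 divisions to reduce to a base case of size 1. The algorithm makes 8 recursive calls at each level.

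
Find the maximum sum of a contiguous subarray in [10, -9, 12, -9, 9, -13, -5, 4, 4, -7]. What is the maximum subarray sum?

Using Kadane's algorithm on [10, -9, 12, -9, 9, -13, -5, 4, 4, -7]:

Scanning through the array:
Position 1 (value -9): max_ending_here = 1, max_so_far = 10
Position 2 (value 12): max_ending_here = 13, max_so_far = 13
Position 3 (value -9): max_ending_here = 4, max_so_far = 13
Position 4 (value 9): max_ending_here = 13, max_so_far = 13
Position 5 (value -13): max_ending_here = 0, max_so_far = 13
Position 6 (value -5): max_ending_here = -5, max_so_far = 13
Position 7 (value 4): max_ending_here = 4, max_so_far = 13
Position 8 (value 4): max_ending_here = 8, max_so_far = 13
Position 9 (value -7): max_ending_here = 1, max_so_far = 13

Maximum subarray: [10, -9, 12]
Maximum sum: 13

The maximum subarray is [10, -9, 12] with sum 13. This subarray runs from index 0 to index 2.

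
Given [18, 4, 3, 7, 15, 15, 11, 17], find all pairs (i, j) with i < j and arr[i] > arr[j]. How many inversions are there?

Finding inversions in [18, 4, 3, 7, 15, 15, 11, 17]:

(0, 1): arr[0]=18 > arr[1]=4
(0, 2): arr[0]=18 > arr[2]=3
(0, 3): arr[0]=18 > arr[3]=7
(0, 4): arr[0]=18 > arr[4]=15
(0, 5): arr[0]=18 > arr[5]=15
(0, 6): arr[0]=18 > arr[6]=11
(0, 7): arr[0]=18 > arr[7]=17
(1, 2): arr[1]=4 > arr[2]=3
(4, 6): arr[4]=15 > arr[6]=11
(5, 6): arr[5]=15 > arr[6]=11

Total inversions: 10

The array has 10 inversion(s): (0,1), (0,2), (0,3), (0,4), (0,5), (0,6), (0,7), (1,2), (4,6), (5,6). Each pair (i,j) satisfies i < j and arr[i] > arr[j].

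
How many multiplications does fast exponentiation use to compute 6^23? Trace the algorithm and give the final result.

Computing 6^23 by squaring (build up from 6^1; each line after the first costs one multiplication):

6^1 = 6
6^2 = (6^1)^2 = 6^2 = 36
6^4 = (6^2)^2 = 36^2 = 1296
6^5 = 6 * 6^4 = 6 * 1296 = 7776
6^10 = (6^5)^2 = 7776^2 = 60466176
6^11 = 6 * 6^10 = 6 * 60466176 = 362797056
6^22 = (6^11)^2 = 362797056^2 = 131621703842267136
6^23 = 6 * 6^22 = 6 * 131621703842267136 = 789730223053602816

Result: 789730223053602816
Multiplications needed: 7 (7 lines after 6^1)

6^23 = 789730223053602816. Using exponentiation by squaring, this requires 7 multiplications. The key idea: if the exponent is even, square the half-power; if odd, multiply by the base once.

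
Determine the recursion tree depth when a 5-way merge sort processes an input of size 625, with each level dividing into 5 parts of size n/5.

For divide and conquer with division factor 5:

Problem sizes at each level:
Level 0: 625
Level 1: 125
Level 2: 25
Level 3: 5
Level 4: 1

The root is level 0 and the size-1 base case is level 4 (the tree spans levels 0 through 4, i.e. 5 levels counting the root), so the depth is the number of divisions: log_5(625) = 4

The recursion tree depth is log_5(625) = 4. At each level, the problem size is divided by 5, so it takes 4 divisions to reduce to a base case of size 1. The algorithm makes 5 recursive calls at each level.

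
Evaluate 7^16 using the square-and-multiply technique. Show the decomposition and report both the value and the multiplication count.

Computing 7^16 by squaring (build up from 7^1; each line after the first costs one multiplication):

7^1 = 7
7^2 = (7^1)^2 = 7^2 = 49
7^4 = (7^2)^2 = 49^2 = 2401
7^8 = (7^4)^2 = 2401^2 = 5764801
7^16 = (7^8)^2 = 5764801^2 = 33232930569601

Result: 33232930569601
Multiplications needed: 4 (4 lines after 7^1)

7^16 = 33232930569601. Using exponentiation by squaring, this requires 4 multiplications. The key idea: if the exponent is even, square the half-power; if odd, multiply by the base once.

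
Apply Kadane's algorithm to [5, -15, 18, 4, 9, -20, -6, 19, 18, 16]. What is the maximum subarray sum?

Using Kadane's algorithm on [5, -15, 18, 4, 9, -20, -6, 19, 18, 16]:

Scanning through the array:
Position 1 (value -15): max_ending_here = -10, max_so_far = 5
Position 2 (value 18): max_ending_here = 18, max_so_far = 18
Position 3 (value 4): max_ending_here = 22, max_so_far = 22
Position 4 (value 9): max_ending_here = 31, max_so_far = 31
Position 5 (value -20): max_ending_here = 11, max_so_far = 31
Position 6 (value -6): max_ending_here = 5, max_so_far = 31
Position 7 (value 19): max_ending_here = 24, max_so_far = 31
Position 8 (value 18): max_ending_here = 42, max_so_far = 42
Position 9 (value 16): max_ending_here = 58, max_so_far = 58

Maximum subarray: [18, 4, 9, -20, -6, 19, 18, 16]
Maximum sum: 58

The maximum subarray is [18, 4, 9, -20, -6, 19, 18, 16] with sum 58. This subarray runs from index 2 to index 9.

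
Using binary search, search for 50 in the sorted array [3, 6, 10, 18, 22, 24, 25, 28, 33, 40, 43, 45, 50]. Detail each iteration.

Binary search for 50 in [3, 6, 10, 18, 22, 24, 25, 28, 33, 40, 43, 45, 50]:

lo=0, hi=12, mid=6, arr[mid]=25 -> 25 < 50, search right half
lo=7, hi=12, mid=9, arr[mid]=40 -> 40 < 50, search right half
lo=10, hi=12, mid=11, arr[mid]=45 -> 45 < 50, search right half
lo=12, hi=12, mid=12, arr[mid]=50 -> Found target at index 12!

Binary search finds 50 at index 12 after 4 comparisons. The search repeatedly halves the search space by comparing with the middle element.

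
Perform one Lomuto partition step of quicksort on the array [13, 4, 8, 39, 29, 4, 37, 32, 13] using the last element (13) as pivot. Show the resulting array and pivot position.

Lomuto partition with pivot = 13:

Initial array: [13, 4, 8, 39, 29, 4, 37, 32, 13]

arr[0]=13 <= 13: swap with position 0, array becomes [13, 4, 8, 39, 29, 4, 37, 32, 13]
arr[1]=4 <= 13: swap with position 1, array becomes [13, 4, 8, 39, 29, 4, 37, 32, 13]
arr[2]=8 <= 13: swap with position 2, array becomes [13, 4, 8, 39, 29, 4, 37, 32, 13]
arr[3]=39 > 13: no swap
arr[4]=29 > 13: no swap
arr[5]=4 <= 13: swap with position 3, array becomes [13, 4, 8, 4, 29, 39, 37, 32, 13]
arr[6]=37 > 13: no swap
arr[7]=32 > 13: no swap

Place pivot at position 4: [13, 4, 8, 4, 13, 39, 37, 32, 29]
Pivot position: 4

After partitioning with pivot 13, the array becomes [13, 4, 8, 4, 13, 39, 37, 32, 29]. The pivot is placed at index 4. All elements to the left of the pivot are <= 13, and all elements to the right are > 13.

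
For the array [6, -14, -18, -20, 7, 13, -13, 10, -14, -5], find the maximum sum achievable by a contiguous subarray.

Using Kadane's algorithm on [6, -14, -18, -20, 7, 13, -13, 10, -14, -5]:

Scanning through the array:
Position 1 (value -14): max_ending_here = -8, max_so_far = 6
Position 2 (value -18): max_ending_here = -18, max_so_far = 6
Position 3 (value -20): max_ending_here = -20, max_so_far = 6
Position 4 (value 7): max_ending_here = 7, max_so_far = 7
Position 5 (value 13): max_ending_here = 20, max_so_far = 20
Position 6 (value -13): max_ending_here = 7, max_so_far = 20
Position 7 (value 10): max_ending_here = 17, max_so_far = 20
Position 8 (value -14): max_ending_here = 3, max_so_far = 20
Position 9 (value -5): max_ending_here = -2, max_so_far = 20

Maximum subarray: [7, 13]
Maximum sum: 20

The maximum subarray is [7, 13] with sum 20. This subarray runs from index 4 to index 5.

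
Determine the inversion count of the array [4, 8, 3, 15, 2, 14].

Finding inversions in [4, 8, 3, 15, 2, 14]:

(0, 2): arr[0]=4 > arr[2]=3
(0, 4): arr[0]=4 > arr[4]=2
(1, 2): arr[1]=8 > arr[2]=3
(1, 4): arr[1]=8 > arr[4]=2
(2, 4): arr[2]=3 > arr[4]=2
(3, 4): arr[3]=15 > arr[4]=2
(3, 5): arr[3]=15 > arr[5]=14

Total inversions: 7

The array has 7 inversion(s): (0,2), (0,4), (1,2), (1,4), (2,4), (3,4), (3,5). Each pair (i,j) satisfies i < j and arr[i] > arr[j].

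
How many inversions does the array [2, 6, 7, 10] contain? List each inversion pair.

Finding inversions in [2, 6, 7, 10]:


Total inversions: 0

The array has 0 inversions. It is already sorted.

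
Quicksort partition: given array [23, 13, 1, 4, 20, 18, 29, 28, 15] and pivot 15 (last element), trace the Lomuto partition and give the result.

Lomuto partition with pivot = 15:

Initial array: [23, 13, 1, 4, 20, 18, 29, 28, 15]

arr[0]=23 > 15: no swap
arr[1]=13 <= 15: swap with position 0, array becomes [13, 23, 1, 4, 20, 18, 29, 28, 15]
arr[2]=1 <= 15: swap with position 1, array becomes [13, 1, 23, 4, 20, 18, 29, 28, 15]
arr[3]=4 <= 15: swap with position 2, array becomes [13, 1, 4, 23, 20, 18, 29, 28, 15]
arr[4]=20 > 15: no swap
arr[5]=18 > 15: no swap
arr[6]=29 > 15: no swap
arr[7]=28 > 15: no swap

Place pivot at position 3: [13, 1, 4, 15, 20, 18, 29, 28, 23]
Pivot position: 3

After partitioning with pivot 15, the array becomes [13, 1, 4, 15, 20, 18, 29, 28, 23]. The pivot is placed at index 3. All elements to the left of the pivot are <= 15, and all elements to the right are > 15.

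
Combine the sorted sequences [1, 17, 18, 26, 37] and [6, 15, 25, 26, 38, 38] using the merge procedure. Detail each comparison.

Merging process:

Compare 1 vs 6: take 1 from left. Merged: [1]
Compare 17 vs 6: take 6 from right. Merged: [1, 6]
Compare 17 vs 15: take 15 from right. Merged: [1, 6, 15]
Compare 17 vs 25: take 17 from left. Merged: [1, 6, 15, 17]
Compare 18 vs 25: take 18 from left. Merged: [1, 6, 15, 17, 18]
Compare 26 vs 25: take 25 from right. Merged: [1, 6, 15, 17, 18, 25]
Compare 26 vs 26: take 26 from left. Merged: [1, 6, 15, 17, 18, 25, 26]
Compare 37 vs 26: take 26 from right. Merged: [1, 6, 15, 17, 18, 25, 26, 26]
Compare 37 vs 38: take 37 from left. Merged: [1, 6, 15, 17, 18, 25, 26, 26, 37]
Append remaining from right: [38, 38]. Merged: [1, 6, 15, 17, 18, 25, 26, 26, 37, 38, 38]

Final merged array: [1, 6, 15, 17, 18, 25, 26, 26, 37, 38, 38]
Total comparisons: 9

The merged array is [1, 6, 15, 17, 18, 25, 26, 26, 37, 38, 38], requiring 9 comparisons. The merge step runs in O(n) time where n is the total number of elements.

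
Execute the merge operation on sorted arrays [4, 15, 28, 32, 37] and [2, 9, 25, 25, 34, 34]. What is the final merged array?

Merging process:

Compare 4 vs 2: take 2 from right. Merged: [2]
Compare 4 vs 9: take 4 from left. Merged: [2, 4]
Compare 15 vs 9: take 9 from right. Merged: [2, 4, 9]
Compare 15 vs 25: take 15 from left. Merged: [2, 4, 9, 15]
Compare 28 vs 25: take 25 from right. Merged: [2, 4, 9, 15, 25]
Compare 28 vs 25: take 25 from right. Merged: [2, 4, 9, 15, 25, 25]
Compare 28 vs 34: take 28 from left. Merged: [2, 4, 9, 15, 25, 25, 28]
Compare 32 vs 34: take 32 from left. Merged: [2, 4, 9, 15, 25, 25, 28, 32]
Compare 37 vs 34: take 34 from right. Merged: [2, 4, 9, 15, 25, 25, 28, 32, 34]
Compare 37 vs 34: take 34 from right. Merged: [2, 4, 9, 15, 25, 25, 28, 32, 34, 34]
Append remaining from left: [37]. Merged: [2, 4, 9, 15, 25, 25, 28, 32, 34, 34, 37]

Final merged array: [2, 4, 9, 15, 25, 25, 28, 32, 34, 34, 37]
Total comparisons: 10

The merged array is [2, 4, 9, 15, 25, 25, 28, 32, 34, 34, 37], requiring 10 comparisons. The merge step runs in O(n) time where n is the total number of elements.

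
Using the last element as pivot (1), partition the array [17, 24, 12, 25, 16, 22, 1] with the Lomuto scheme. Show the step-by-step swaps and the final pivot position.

Lomuto partition with pivot = 1:

Initial array: [17, 24, 12, 25, 16, 22, 1]

arr[0]=17 > 1: no swap
arr[1]=24 > 1: no swap
arr[2]=12 > 1: no swap
arr[3]=25 > 1: no swap
arr[4]=16 > 1: no swap
arr[5]=22 > 1: no swap

Place pivot at position 0: [1, 24, 12, 25, 16, 22, 17]
Pivot position: 0

After partitioning with pivot 1, the array becomes [1, 24, 12, 25, 16, 22, 17]. The pivot is placed at index 0. All elements to the left of the pivot are <= 1, and all elements to the right are > 1.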